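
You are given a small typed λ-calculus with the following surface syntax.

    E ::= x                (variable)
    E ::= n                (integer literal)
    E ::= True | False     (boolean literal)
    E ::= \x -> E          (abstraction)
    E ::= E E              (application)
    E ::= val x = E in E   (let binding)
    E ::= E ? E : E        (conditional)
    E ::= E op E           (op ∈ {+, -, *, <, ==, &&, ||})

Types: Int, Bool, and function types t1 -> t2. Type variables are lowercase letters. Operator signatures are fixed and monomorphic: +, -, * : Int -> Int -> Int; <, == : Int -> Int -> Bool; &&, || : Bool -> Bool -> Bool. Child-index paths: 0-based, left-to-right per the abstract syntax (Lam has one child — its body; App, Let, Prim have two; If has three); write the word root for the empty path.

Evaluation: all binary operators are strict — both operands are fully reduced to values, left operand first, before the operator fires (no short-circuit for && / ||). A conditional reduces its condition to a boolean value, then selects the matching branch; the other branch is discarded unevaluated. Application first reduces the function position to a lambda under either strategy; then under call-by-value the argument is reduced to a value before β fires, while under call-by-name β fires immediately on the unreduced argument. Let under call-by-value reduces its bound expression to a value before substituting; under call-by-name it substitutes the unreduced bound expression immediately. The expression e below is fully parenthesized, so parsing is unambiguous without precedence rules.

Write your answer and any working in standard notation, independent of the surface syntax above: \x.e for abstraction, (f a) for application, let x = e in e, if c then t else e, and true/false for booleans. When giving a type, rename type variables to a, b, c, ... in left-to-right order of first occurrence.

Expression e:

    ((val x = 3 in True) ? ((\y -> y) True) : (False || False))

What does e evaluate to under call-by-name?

Answer: true

Derivation:
step 0: (if (let x = 3 in true) then ((\y.y) true) else (false || false))
step 1: [let@0] (if true then ((\y.y) true) else (false || false))
step 2: [if@root] ((\y.y) true)
step 3: [beta@root] true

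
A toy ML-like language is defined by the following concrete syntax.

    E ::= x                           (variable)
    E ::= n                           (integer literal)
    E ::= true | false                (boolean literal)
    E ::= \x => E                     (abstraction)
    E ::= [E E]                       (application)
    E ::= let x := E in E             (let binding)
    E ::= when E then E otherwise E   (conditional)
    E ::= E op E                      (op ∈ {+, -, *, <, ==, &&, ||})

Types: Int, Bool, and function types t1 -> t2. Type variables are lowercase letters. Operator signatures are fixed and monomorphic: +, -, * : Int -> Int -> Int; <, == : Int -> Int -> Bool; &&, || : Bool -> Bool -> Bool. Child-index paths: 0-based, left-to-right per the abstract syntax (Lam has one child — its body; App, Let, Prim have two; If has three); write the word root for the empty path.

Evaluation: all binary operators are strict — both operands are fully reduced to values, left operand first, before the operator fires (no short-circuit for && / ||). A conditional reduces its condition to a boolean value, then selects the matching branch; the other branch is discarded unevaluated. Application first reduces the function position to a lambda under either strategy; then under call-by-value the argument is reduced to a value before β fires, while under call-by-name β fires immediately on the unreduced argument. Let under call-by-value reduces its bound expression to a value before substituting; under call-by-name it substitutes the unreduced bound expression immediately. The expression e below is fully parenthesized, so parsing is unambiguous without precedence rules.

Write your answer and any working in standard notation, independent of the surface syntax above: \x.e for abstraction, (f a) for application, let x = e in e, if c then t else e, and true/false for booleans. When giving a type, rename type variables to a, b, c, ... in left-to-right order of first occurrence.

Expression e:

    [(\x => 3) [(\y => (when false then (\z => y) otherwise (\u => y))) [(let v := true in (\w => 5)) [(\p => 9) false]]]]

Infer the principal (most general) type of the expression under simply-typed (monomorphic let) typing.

Answer: Int

Working:
\x._ : a -> Int
  unify Bool ~ Bool
y : b
\z._ : c -> b
y : b
\u._ : d -> b
  unify c -> b ~ d -> b
  unify c ~ d
  unify b ~ b
\y._ : b -> d -> b
let v : Bool
\w._ : e -> Int
\p._ : f -> Int
  unify f -> Int ~ Bool -> g
  unify f ~ Bool
  unify Int ~ g
_ _ : Int
  unify e -> Int ~ Int -> h
  unify e ~ Int
  unify Int ~ h
_ _ : Int
  unify b -> d -> b ~ Int -> i
  unify b ~ Int
  unify d -> Int ~ i
_ _ : d -> Int
  unify a -> Int ~ (d -> Int) -> j
  unify a ~ d -> Int
  unify Int ~ j
_ _ : Int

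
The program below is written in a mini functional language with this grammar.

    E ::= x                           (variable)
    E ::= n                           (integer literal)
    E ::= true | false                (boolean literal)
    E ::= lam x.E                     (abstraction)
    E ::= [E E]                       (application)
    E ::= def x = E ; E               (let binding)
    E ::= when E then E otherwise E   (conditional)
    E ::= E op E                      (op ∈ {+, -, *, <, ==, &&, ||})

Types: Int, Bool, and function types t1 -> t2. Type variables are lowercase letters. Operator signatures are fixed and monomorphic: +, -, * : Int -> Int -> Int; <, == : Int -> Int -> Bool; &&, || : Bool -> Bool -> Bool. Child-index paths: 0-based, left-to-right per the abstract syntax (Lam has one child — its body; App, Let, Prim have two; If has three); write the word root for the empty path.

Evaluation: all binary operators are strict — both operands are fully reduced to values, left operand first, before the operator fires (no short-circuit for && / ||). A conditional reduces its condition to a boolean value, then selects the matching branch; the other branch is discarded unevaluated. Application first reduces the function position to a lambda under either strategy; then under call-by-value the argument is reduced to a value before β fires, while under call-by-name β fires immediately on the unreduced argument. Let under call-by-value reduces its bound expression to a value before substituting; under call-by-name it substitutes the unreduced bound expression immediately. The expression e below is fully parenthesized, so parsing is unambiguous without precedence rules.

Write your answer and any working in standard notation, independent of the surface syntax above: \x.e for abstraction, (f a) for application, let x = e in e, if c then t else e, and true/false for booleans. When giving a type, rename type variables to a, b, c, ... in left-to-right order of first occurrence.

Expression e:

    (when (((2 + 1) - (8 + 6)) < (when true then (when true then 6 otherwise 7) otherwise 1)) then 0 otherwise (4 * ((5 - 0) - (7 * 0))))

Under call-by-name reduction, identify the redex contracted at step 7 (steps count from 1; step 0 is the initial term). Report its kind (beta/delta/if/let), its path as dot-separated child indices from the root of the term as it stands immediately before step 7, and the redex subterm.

Answer: if at root : (if true then 0 else (4 * ((5 - 0) - (7 * 0))))

Working:
step 0: (if (((2 + 1) - (8 + 6)) < (if true then (if true then 6 else 7) else 1)) then 0 else (4 * ((5 - 0) - (7 * 0))))
step 1: [delta@0.0.0] (if ((3 - (8 + 6)) < (if true then (if true then 6 else 7) else 1)) then 0 else (4 * ((5 - 0) - (7 * 0))))
step 2: [delta@0.0.1] (if ((3 - 14) < (if true then (if true then 6 else 7) else 1)) then 0 else (4 * ((5 - 0) - (7 * 0))))
step 3: [delta@0.0] (if (-11 < (if true then (if true then 6 else 7) else 1)) then 0 else (4 * ((5 - 0) - (7 * 0))))
step 4: [if@0.1] (if (-11 < (if true then 6 else 7)) then 0 else (4 * ((5 - 0) - (7 * 0))))
step 5: [if@0.1] (if (-11 < 6) then 0 else (4 * ((5 - 0) - (7 * 0))))
step 6: [delta@0] (if true then 0 else (4 * ((5 - 0) - (7 * 0))))
step 7: [if@root] 0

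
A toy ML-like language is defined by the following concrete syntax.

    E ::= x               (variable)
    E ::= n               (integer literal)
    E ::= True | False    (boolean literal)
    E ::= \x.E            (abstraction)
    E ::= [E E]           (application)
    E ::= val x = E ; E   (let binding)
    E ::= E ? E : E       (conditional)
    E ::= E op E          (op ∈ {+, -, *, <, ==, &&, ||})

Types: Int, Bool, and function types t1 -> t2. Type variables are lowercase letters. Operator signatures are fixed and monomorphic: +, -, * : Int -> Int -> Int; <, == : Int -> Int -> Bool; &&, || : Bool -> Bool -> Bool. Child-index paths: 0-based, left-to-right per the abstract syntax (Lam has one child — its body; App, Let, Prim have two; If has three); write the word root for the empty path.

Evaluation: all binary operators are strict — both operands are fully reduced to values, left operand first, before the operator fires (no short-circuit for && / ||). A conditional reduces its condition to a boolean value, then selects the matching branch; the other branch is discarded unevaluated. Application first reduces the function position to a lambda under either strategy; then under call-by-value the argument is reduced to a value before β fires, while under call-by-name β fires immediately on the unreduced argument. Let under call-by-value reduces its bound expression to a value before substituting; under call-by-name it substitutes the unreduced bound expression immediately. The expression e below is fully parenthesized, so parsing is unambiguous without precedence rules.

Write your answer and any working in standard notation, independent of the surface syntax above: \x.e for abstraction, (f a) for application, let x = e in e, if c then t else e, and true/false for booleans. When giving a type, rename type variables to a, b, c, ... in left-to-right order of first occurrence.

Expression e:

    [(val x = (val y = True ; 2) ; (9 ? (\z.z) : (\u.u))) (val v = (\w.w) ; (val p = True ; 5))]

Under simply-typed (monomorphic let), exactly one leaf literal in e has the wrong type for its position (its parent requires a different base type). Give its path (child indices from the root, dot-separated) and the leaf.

Answer: 0.1.0 : 9

Derivation:
let y : Bool
let x : Int
  unify Int ~ Bool
  FAIL: mismatch Int ~ Bool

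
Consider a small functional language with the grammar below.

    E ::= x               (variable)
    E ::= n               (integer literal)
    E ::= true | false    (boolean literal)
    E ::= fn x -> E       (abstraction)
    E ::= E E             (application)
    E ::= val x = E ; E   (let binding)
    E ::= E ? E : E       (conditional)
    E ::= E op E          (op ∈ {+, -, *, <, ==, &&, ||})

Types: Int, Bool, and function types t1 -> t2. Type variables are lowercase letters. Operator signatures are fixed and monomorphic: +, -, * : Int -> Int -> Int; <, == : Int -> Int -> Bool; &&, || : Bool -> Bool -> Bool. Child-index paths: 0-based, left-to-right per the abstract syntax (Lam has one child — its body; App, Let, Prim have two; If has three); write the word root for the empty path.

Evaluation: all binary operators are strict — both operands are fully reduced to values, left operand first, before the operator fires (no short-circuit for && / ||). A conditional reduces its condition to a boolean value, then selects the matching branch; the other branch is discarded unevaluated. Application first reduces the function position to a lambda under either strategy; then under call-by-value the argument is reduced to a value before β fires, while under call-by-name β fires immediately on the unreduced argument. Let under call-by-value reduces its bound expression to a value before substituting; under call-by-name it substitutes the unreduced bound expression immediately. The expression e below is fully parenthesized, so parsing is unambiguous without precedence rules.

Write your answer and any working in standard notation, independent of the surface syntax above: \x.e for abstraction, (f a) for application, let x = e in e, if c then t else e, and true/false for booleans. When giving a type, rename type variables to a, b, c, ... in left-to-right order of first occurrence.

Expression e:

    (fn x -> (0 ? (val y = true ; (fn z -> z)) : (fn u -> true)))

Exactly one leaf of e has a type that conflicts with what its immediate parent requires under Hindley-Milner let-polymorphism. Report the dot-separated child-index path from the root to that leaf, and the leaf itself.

Trace:
  unify Int ~ Bool
  FAIL: mismatch Int ~ Bool

Answer: 0.0 : 0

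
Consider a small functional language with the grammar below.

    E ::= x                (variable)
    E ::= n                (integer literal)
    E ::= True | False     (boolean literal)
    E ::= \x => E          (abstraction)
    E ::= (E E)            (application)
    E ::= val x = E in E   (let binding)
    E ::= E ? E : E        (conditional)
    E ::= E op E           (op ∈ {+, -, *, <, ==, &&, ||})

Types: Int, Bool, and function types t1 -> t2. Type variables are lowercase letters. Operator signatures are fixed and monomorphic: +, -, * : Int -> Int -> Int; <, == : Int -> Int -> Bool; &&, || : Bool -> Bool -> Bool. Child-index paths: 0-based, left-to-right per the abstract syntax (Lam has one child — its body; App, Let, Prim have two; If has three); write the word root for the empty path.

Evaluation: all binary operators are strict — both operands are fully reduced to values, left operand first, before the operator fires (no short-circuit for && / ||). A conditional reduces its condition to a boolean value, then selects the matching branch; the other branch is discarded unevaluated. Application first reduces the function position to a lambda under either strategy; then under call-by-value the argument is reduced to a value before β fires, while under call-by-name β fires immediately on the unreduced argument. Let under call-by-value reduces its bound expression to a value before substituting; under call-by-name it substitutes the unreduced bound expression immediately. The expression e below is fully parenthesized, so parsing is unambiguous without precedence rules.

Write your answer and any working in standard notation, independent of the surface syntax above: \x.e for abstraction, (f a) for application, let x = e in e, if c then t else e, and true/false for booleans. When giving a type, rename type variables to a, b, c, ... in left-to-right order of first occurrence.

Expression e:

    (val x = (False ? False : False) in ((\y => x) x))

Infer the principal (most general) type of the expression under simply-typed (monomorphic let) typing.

Derivation:
  unify Bool ~ Bool
  unify Bool ~ Bool
let x : Bool
x : Bool
\y._ : a -> Bool
x : Bool
  unify a -> Bool ~ Bool -> b
  unify a ~ Bool
  unify Bool ~ b
_ _ : Bool

Answer: Bool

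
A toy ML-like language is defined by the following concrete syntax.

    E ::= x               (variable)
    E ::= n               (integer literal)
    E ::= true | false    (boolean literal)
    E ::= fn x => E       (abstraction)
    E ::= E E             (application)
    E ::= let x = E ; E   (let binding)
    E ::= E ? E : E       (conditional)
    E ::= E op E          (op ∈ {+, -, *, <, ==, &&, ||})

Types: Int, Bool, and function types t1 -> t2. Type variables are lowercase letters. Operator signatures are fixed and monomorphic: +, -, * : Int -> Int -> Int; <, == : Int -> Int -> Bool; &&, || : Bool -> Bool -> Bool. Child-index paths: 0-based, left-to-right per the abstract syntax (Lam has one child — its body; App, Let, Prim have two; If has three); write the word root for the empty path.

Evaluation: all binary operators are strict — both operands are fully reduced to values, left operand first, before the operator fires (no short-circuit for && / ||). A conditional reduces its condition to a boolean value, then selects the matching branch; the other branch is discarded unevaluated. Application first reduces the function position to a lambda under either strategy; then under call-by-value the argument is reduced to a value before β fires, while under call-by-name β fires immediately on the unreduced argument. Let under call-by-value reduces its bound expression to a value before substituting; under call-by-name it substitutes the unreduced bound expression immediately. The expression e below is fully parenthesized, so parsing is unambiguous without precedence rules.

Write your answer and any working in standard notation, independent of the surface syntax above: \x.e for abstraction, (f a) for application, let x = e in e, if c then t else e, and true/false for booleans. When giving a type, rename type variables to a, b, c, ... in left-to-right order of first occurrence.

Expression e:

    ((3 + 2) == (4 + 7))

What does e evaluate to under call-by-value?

Answer: false

Working:
step 0: ((3 + 2) == (4 + 7))
step 1: [delta@0] (5 == (4 + 7))
step 2: [delta@1] (5 == 11)
step 3: [delta@root] false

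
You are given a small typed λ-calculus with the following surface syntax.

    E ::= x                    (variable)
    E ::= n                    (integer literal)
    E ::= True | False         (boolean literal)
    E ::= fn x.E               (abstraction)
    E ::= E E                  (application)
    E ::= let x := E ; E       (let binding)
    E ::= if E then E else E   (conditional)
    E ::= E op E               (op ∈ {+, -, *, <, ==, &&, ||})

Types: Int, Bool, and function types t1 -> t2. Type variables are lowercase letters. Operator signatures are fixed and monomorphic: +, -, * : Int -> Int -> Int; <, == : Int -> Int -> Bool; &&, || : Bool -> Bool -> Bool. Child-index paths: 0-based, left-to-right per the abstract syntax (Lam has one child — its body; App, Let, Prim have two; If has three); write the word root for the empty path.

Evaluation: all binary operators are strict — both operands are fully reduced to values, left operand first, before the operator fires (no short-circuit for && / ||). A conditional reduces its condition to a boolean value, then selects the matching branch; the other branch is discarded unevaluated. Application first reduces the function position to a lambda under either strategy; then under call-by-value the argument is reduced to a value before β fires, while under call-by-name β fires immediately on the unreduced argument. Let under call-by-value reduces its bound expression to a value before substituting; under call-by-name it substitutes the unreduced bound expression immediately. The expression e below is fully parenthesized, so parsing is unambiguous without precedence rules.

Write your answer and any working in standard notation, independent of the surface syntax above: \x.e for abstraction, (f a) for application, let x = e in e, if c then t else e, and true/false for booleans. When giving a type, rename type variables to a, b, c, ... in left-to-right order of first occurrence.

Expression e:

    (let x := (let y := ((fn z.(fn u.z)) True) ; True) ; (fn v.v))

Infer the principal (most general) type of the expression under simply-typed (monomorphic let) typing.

Working:
z : a
\u._ : b -> a
\z._ : a -> b -> a
  unify a -> b -> a ~ Bool -> c
  unify a ~ Bool
  unify b -> Bool ~ c
_ _ : b -> Bool
let y : b -> Bool
let x : Bool
v : d
\v._ : d -> d

Answer: a -> a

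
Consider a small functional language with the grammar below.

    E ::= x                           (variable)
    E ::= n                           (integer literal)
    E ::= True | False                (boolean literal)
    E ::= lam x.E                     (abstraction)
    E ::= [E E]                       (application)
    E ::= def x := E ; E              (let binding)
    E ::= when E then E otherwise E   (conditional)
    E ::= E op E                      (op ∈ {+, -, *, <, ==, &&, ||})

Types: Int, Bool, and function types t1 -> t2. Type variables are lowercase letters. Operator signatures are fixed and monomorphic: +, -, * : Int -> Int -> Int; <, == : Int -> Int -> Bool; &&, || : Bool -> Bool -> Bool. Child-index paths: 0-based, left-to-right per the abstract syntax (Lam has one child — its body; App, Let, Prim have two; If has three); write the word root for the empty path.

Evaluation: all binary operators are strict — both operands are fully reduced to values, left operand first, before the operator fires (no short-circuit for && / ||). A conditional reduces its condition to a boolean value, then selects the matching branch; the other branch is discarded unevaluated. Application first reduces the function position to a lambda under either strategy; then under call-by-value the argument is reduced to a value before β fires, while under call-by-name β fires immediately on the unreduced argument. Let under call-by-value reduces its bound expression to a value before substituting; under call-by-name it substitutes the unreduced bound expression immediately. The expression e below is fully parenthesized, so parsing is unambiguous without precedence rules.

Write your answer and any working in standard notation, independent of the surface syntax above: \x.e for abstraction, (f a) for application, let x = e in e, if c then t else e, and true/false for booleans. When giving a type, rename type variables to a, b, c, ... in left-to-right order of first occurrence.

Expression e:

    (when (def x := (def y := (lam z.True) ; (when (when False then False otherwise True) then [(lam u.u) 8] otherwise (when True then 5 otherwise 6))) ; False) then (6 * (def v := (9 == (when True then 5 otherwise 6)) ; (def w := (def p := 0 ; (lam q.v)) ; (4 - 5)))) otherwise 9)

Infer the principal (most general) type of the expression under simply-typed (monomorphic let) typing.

Working:
\z._ : a -> Bool
let y : a -> Bool
  unify Bool ~ Bool
  unify Bool ~ Bool
  unify Bool ~ Bool
u : b
\u._ : b -> b
  unify b -> b ~ Int -> c
  unify b ~ Int
  unify Int ~ c
_ _ : Int
  unify Bool ~ Bool
  unify Int ~ Int
  unify Int ~ Int
let x : Int
  unify Bool ~ Bool
  unify Int ~ Int
  unify Int ~ Int
  unify Bool ~ Bool
  unify Int ~ Int
  unify Int ~ Int
let v : Bool
let p : Int
v : Bool
\q._ : d -> Bool
let w : d -> Bool
  unify Int ~ Int
  unify Int ~ Int
  unify Int ~ Int
  unify Int ~ Int

Answer: Int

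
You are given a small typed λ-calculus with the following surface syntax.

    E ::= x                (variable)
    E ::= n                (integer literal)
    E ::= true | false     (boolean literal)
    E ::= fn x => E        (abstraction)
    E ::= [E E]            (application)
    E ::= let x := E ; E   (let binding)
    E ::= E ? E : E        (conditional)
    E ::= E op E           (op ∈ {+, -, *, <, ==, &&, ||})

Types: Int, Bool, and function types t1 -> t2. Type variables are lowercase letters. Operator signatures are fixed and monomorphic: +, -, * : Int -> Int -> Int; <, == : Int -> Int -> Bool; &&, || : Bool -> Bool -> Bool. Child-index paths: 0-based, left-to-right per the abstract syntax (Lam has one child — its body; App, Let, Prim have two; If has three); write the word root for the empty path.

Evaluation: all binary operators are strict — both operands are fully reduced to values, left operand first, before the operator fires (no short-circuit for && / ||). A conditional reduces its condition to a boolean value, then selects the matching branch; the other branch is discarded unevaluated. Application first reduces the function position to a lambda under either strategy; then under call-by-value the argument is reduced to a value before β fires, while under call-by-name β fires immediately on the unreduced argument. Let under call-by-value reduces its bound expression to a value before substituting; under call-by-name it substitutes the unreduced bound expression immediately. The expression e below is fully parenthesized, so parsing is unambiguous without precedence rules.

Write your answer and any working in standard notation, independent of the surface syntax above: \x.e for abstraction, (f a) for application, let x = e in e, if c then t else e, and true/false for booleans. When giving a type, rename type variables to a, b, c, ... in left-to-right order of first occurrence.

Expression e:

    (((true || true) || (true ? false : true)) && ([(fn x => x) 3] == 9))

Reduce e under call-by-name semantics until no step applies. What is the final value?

Answer: false

Derivation:
step 0: (((true || true) || (if true then false else true)) && (((\x.x) 3) == 9))
step 1: [delta@0.0] ((true || (if true then false else true)) && (((\x.x) 3) == 9))
step 2: [if@0.1] ((true || false) && (((\x.x) 3) == 9))
step 3: [delta@0] (true && (((\x.x) 3) == 9))
step 4: [beta@1.0] (true && (3 == 9))
step 5: [delta@1] (true && false)
step 6: [delta@root] false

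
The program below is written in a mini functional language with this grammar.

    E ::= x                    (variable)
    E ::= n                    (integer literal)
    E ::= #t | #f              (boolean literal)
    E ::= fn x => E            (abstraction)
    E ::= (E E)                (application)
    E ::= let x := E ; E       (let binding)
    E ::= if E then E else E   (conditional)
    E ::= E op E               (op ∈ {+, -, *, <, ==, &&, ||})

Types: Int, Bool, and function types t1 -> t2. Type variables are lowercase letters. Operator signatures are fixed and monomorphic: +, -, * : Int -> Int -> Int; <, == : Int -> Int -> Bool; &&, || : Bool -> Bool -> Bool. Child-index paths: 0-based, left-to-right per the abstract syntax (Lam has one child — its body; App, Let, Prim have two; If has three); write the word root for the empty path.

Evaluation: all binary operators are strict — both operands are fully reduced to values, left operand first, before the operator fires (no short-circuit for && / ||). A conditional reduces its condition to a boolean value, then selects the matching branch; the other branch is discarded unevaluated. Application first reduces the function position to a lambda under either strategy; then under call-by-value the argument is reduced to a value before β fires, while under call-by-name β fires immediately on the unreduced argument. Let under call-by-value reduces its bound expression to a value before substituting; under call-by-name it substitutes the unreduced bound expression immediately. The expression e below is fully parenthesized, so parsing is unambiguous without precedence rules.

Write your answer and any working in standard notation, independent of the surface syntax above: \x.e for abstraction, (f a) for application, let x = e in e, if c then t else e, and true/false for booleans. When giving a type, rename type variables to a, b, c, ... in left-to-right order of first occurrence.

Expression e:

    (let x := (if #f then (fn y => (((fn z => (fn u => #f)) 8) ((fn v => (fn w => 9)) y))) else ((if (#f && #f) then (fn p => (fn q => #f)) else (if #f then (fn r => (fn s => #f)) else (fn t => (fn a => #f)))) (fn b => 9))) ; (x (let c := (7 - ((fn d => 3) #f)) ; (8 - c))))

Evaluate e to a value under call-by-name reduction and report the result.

Answer: false

Working:
step 0: (let x = (if false then (\y.(((\z.(\u.false)) 8) ((\v.(\w.9)) y))) else ((if (false && false) then (\p.(\q.false)) else (if false then (\r.(\s.false)) else (\t.(\a.false)))) (\b.9))) in (x (let c = (7 - ((\d.3) false)) in (8 - c))))
step 1: [let@root] ((if false then (\y.(((\z.(\u.false)) 8) ((\v.(\w.9)) y))) else ((if (false && false) then (\p.(\q.false)) else (if false then (\r.(\s.false)) else (\t.(\a.false)))) (\b.9))) (let c = (7 - ((\d.3) false)) in (8 - c)))
step 2: [if@0] (((if (false && false) then (\p.(\q.false)) else (if false then (\r.(\s.false)) else (\t.(\a.false)))) (\b.9)) (let c = (7 - ((\d.3) false)) in (8 - c)))
step 3: [delta@0.0.0] (((if false then (\p.(\q.false)) else (if false then (\r.(\s.false)) else (\t.(\a.false)))) (\b.9)) (let c = (7 - ((\d.3) false)) in (8 - c)))
step 4: [if@0.0] (((if false then (\r.(\s.false)) else (\t.(\a.false))) (\b.9)) (let c = (7 - ((\d.3) false)) in (8 - c)))
step 5: [if@0.0] (((\t.(\a.false)) (\b.9)) (let c = (7 - ((\d.3) false)) in (8 - c)))
step 6: [beta@0] ((\a.false) (let c = (7 - ((\d.3) false)) in (8 - c)))
step 7: [beta@root] false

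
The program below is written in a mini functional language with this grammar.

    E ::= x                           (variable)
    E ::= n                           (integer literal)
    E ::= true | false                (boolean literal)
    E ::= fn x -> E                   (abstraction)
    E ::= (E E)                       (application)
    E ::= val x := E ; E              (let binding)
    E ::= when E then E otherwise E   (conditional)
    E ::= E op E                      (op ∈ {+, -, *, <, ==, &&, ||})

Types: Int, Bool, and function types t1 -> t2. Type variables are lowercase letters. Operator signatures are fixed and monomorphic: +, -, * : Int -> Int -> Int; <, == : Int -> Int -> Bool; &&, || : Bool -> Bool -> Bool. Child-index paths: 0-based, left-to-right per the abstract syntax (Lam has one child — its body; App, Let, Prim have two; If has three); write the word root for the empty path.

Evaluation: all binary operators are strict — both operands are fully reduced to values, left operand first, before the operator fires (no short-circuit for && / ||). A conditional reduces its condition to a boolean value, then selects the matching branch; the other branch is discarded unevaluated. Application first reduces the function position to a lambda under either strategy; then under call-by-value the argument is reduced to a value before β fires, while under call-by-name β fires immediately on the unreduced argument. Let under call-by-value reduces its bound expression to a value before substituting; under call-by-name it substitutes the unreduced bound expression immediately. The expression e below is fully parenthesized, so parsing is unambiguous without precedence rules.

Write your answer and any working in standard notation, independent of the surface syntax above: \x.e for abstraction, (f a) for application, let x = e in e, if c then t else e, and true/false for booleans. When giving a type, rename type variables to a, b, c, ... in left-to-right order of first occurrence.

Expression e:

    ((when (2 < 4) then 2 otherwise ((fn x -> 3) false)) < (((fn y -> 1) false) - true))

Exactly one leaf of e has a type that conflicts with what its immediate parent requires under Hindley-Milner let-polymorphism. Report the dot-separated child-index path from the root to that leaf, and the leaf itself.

Answer: 1.1 : true

Trace:
  unify Int ~ Int
  unify Int ~ Int
  unify Bool ~ Bool
\x._ : a -> Int
  unify a -> Int ~ Bool -> b
  unify a ~ Bool
  unify Int ~ b
_ _ : Int
  unify Int ~ Int
  unify Int ~ Int
\y._ : c -> Int
  unify c -> Int ~ Bool -> d
  unify c ~ Bool
  unify Int ~ d
_ _ : Int
  unify Int ~ Int
  unify Bool ~ Int
  FAIL: mismatch Bool ~ Int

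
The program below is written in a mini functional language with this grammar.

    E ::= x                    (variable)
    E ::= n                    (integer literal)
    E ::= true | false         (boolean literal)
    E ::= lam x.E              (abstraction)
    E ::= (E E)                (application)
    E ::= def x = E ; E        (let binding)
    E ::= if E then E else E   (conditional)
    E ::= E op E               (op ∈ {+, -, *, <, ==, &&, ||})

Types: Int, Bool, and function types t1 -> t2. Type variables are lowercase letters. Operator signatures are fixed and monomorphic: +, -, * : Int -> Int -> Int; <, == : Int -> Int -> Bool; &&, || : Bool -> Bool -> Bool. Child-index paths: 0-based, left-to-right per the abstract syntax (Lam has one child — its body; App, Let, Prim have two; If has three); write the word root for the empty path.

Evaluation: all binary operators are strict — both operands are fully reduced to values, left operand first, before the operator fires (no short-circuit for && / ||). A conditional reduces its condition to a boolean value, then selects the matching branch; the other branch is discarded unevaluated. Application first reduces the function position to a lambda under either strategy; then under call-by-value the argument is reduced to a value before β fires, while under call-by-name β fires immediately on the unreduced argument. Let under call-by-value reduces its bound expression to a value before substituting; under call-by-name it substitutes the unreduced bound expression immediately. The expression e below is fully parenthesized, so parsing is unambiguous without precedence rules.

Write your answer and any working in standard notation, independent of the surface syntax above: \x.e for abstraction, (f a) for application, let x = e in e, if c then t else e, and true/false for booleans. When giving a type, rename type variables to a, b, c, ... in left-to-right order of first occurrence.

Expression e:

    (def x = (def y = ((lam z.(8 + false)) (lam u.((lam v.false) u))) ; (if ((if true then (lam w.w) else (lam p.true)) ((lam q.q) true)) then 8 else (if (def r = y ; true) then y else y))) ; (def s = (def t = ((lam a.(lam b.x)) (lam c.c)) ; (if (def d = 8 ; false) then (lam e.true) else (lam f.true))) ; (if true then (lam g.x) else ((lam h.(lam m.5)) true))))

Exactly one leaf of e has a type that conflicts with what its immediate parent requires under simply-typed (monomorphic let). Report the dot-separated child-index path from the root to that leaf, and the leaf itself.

Working:
  unify Int ~ Int
  unify Bool ~ Int
  FAIL: mismatch Bool ~ Int

Answer: 0.0.0.0.1 : false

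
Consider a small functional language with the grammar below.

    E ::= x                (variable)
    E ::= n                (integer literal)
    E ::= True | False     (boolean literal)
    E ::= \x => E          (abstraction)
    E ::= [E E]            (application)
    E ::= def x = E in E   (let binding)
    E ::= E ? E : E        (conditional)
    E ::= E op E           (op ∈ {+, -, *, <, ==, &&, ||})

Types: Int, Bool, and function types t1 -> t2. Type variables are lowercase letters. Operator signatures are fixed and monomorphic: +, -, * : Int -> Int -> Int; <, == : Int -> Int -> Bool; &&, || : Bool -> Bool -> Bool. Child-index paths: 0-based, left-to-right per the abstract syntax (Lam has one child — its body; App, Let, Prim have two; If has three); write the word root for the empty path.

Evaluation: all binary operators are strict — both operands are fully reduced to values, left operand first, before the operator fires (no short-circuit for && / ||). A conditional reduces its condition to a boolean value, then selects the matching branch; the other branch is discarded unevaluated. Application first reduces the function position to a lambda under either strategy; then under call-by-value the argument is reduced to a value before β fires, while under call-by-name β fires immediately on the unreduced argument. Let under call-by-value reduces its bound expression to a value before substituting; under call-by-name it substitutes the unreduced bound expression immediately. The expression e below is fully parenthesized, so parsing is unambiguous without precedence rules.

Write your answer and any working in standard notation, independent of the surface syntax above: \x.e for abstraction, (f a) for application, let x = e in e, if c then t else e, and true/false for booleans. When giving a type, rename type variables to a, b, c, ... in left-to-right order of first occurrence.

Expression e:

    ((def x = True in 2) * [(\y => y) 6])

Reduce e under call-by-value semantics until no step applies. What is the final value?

Working:
step 0: ((let x = true in 2) * ((\y.y) 6))
step 1: [let@0] (2 * ((\y.y) 6))
step 2: [beta@1] (2 * 6)
step 3: [delta@root] 12

Answer: 12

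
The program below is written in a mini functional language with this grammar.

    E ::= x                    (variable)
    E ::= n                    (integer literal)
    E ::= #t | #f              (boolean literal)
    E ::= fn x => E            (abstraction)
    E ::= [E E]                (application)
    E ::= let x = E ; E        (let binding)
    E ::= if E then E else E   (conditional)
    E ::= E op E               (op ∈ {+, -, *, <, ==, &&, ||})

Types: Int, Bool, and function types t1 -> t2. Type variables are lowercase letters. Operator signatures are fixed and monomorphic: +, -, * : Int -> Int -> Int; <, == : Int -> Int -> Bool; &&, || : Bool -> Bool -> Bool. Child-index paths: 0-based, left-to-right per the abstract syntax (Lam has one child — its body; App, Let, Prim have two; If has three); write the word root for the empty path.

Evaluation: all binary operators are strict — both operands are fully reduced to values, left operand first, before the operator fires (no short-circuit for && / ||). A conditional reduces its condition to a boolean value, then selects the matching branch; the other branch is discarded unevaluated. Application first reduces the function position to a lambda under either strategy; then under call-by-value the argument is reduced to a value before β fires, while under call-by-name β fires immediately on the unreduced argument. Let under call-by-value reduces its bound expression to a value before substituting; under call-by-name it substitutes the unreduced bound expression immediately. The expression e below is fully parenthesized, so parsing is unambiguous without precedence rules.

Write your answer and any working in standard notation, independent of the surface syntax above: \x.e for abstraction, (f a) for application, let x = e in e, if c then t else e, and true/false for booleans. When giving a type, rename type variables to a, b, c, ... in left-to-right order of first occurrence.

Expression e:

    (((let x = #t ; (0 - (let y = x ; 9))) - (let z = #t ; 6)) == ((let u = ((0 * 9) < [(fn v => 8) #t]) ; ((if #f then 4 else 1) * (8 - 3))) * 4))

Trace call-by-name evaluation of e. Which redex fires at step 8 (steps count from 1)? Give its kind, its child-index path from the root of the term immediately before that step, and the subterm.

Trace:
step 0: (((let x = true in (0 - (let y = x in 9))) - (let z = true in 6)) == ((let u = ((0 * 9) < ((\v.8) true)) in ((if false then 4 else 1) * (8 - 3))) * 4))
step 1: [let@0.0] (((0 - (let y = true in 9)) - (let z = true in 6)) == ((let u = ((0 * 9) < ((\v.8) true)) in ((if false then 4 else 1) * (8 - 3))) * 4))
step 2: [let@0.0.1] (((0 - 9) - (let z = true in 6)) == ((let u = ((0 * 9) < ((\v.8) true)) in ((if false then 4 else 1) * (8 - 3))) * 4))
step 3: [delta@0.0] ((-9 - (let z = true in 6)) == ((let u = ((0 * 9) < ((\v.8) true)) in ((if false then 4 else 1) * (8 - 3))) * 4))
step 4: [let@0.1] ((-9 - 6) == ((let u = ((0 * 9) < ((\v.8) true)) in ((if false then 4 else 1) * (8 - 3))) * 4))
step 5: [delta@0] (-15 == ((let u = ((0 * 9) < ((\v.8) true)) in ((if false then 4 else 1) * (8 - 3))) * 4))
step 6: [let@1.0] (-15 == (((if false then 4 else 1) * (8 - 3)) * 4))
step 7: [if@1.0.0] (-15 == ((1 * (8 - 3)) * 4))
step 8: [delta@1.0.1] (-15 == ((1 * 5) * 4))

Answer: delta at 1.0.1 : (8 - 3)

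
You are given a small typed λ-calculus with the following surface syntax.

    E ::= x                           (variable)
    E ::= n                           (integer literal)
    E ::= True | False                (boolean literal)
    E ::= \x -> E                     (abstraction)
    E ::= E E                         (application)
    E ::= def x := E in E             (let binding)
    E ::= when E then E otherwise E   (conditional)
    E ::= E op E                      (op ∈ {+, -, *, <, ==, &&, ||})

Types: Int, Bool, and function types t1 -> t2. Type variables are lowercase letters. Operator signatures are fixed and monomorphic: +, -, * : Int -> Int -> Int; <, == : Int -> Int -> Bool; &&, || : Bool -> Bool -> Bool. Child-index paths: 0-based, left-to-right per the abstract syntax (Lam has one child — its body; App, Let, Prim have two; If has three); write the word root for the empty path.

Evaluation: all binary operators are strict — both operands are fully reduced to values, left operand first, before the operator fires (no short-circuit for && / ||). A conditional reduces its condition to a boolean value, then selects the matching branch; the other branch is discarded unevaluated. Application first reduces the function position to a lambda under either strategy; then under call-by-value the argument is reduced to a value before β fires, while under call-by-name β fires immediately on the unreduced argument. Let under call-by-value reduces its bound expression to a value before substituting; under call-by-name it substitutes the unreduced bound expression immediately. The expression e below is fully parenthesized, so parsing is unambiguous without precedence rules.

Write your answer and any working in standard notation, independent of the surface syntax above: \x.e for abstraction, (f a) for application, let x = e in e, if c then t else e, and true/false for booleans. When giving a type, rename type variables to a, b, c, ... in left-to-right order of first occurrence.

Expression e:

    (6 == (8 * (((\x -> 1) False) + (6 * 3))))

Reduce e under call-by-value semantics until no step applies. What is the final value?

Answer: false

Working:
step 0: (6 == (8 * (((\x.1) false) + (6 * 3))))
step 1: [beta@1.1.0] (6 == (8 * (1 + (6 * 3))))
step 2: [delta@1.1.1] (6 == (8 * (1 + 18)))
step 3: [delta@1.1] (6 == (8 * 19))
step 4: [delta@1] (6 == 152)
step 5: [delta@root] false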